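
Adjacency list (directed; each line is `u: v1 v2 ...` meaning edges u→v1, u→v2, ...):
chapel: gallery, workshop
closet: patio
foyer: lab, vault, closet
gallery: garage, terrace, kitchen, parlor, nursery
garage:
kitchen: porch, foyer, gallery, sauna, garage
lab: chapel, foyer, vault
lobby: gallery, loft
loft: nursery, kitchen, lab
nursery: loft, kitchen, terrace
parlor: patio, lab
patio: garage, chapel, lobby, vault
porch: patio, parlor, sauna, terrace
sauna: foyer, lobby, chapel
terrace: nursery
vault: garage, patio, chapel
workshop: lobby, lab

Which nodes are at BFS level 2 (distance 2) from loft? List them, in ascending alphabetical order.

chapel, foyer, gallery, garage, porch, sauna, terrace, vault

Level 0: loft
Level 1: kitchen, lab, nursery
Level 2: chapel, foyer, gallery, garage, porch, sauna, terrace, vault
Level 3: closet, lobby, parlor, patio, workshop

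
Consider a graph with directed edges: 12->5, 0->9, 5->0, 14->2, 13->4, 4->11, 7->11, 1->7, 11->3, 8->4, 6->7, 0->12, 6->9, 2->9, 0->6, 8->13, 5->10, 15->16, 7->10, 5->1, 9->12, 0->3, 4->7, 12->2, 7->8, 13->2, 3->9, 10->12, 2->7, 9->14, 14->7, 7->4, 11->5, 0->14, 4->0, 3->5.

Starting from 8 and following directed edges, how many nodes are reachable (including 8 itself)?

BFS from 8 visits: 8, 13, 4, 2, 11, 7, 0, 9, 5, 3, 10, 14, 12, 6, 1
Reachable nodes: 15 of 17 total.

15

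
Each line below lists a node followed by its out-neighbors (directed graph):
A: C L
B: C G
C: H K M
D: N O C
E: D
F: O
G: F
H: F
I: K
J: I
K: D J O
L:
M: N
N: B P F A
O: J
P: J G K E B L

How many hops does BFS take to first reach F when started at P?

Level 0: P
Level 1: B, E, G, J, K, L
Level 2: C, D, F, I, O
Level 3: H, M, N
Level 4: A
F first appears at level 2.

2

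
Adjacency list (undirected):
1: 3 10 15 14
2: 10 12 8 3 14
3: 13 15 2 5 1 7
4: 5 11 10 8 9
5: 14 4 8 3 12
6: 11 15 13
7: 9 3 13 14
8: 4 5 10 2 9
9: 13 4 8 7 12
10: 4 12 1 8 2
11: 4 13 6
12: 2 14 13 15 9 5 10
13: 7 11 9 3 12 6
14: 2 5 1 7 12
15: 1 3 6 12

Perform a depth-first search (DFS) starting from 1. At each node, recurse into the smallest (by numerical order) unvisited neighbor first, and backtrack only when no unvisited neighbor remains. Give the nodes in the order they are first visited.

Visit 1
1 → 3
3 → 2
2 → 8
8 → 4
4 → 5
5 → 12
12 → 9
9 → 7
7 → 13
13 → 6
6 → 11
6 → 15
7 → 14
12 → 10

1 3 2 8 4 5 12 9 7 13 6 11 15 14 10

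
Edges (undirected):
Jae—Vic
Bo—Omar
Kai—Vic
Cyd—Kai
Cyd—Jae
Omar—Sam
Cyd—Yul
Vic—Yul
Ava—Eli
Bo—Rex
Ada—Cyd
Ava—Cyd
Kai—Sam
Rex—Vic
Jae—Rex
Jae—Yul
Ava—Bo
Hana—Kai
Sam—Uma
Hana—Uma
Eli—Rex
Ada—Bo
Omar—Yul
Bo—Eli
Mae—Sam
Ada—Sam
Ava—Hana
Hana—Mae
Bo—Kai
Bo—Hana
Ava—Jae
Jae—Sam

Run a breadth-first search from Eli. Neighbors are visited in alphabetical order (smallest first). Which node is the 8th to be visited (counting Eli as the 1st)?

Ada

Visit Eli; enqueue Ava, Bo, Rex → queue [Ava, Bo, Rex]
Visit Ava; enqueue Cyd, Hana, Jae → queue [Bo, Rex, Cyd, Hana, Jae]
Visit Bo; enqueue Ada, Kai, Omar → queue [Rex, Cyd, Hana, Jae, Ada, Kai, Omar]
Visit Rex; enqueue Vic → queue [Cyd, Hana, Jae, Ada, Kai, Omar, Vic]
Visit Cyd; enqueue Yul → queue [Hana, Jae, Ada, Kai, Omar, Vic, Yul]
Visit Hana; enqueue Mae, Uma → queue [Jae, Ada, Kai, Omar, Vic, Yul, Mae, Uma]
Visit Jae; enqueue Sam → queue [Ada, Kai, Omar, Vic, Yul, Mae, Uma, Sam]
Visit Ada → queue [Kai, Omar, Vic, Yul, Mae, Uma, Sam]
Visit Kai → queue [Omar, Vic, Yul, Mae, Uma, Sam]
Visit Omar → queue [Vic, Yul, Mae, Uma, Sam]
Visit Vic → queue [Yul, Mae, Uma, Sam]
Visit Yul → queue [Mae, Uma, Sam]
Visit Mae → queue [Uma, Sam]
Visit Uma → queue [Sam]
Visit Sam → queue []

Visit order: Eli, Ava, Bo, Rex, Cyd, Hana, Jae, Ada, Kai, Omar, Vic, Yul, Mae, Uma, Sam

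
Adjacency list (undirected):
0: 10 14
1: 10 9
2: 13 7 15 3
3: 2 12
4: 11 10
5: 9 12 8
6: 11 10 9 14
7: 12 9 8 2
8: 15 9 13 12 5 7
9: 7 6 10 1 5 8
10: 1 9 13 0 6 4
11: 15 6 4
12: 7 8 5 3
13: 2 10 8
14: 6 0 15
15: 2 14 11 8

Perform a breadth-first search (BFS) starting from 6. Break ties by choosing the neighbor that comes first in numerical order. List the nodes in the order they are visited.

6 → 9 → 10 → 11 → 14 → 1 → 5 → 7 → 8 → 0 → 4 → 13 → 15 → 12 → 2 → 3

Visit 6; enqueue 9, 10, 11, 14 → queue [9, 10, 11, 14]
Visit 9; enqueue 1, 5, 7, 8 → queue [10, 11, 14, 1, 5, 7, 8]
Visit 10; enqueue 0, 4, 13 → queue [11, 14, 1, 5, 7, 8, 0, 4, 13]
Visit 11; enqueue 15 → queue [14, 1, 5, 7, 8, 0, 4, 13, 15]
Visit 14 → queue [1, 5, 7, 8, 0, 4, 13, 15]
Visit 1 → queue [5, 7, 8, 0, 4, 13, 15]
Visit 5; enqueue 12 → queue [7, 8, 0, 4, 13, 15, 12]
Visit 7; enqueue 2 → queue [8, 0, 4, 13, 15, 12, 2]
Visit 8 → queue [0, 4, 13, 15, 12, 2]
Visit 0 → queue [4, 13, 15, 12, 2]
Visit 4 → queue [13, 15, 12, 2]
Visit 13 → queue [15, 12, 2]
Visit 15 → queue [12, 2]
Visit 12; enqueue 3 → queue [2, 3]
Visit 2 → queue [3]
Visit 3 → queue []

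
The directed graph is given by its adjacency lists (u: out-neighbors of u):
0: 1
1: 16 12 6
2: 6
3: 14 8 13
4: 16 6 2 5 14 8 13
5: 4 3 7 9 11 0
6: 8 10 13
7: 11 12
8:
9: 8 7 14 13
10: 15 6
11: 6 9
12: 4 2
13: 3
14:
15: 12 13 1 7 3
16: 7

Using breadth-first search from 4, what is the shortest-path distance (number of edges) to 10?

2

Level 0: 4
Level 1: 2, 5, 6, 8, 13, 14, 16
Level 2: 0, 3, 7, 9, 10, 11
Level 3: 1, 12, 15
10 first appears at level 2.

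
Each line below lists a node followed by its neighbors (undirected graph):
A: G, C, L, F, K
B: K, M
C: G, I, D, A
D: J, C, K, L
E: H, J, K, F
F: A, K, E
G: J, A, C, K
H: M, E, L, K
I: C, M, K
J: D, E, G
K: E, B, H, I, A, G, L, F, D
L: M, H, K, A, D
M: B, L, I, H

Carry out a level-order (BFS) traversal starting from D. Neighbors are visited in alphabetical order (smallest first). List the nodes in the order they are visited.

Visit D; enqueue C, J, K, L → queue [C, J, K, L]
Visit C; enqueue A, G, I → queue [J, K, L, A, G, I]
Visit J; enqueue E → queue [K, L, A, G, I, E]
Visit K; enqueue B, F, H → queue [L, A, G, I, E, B, F, H]
Visit L; enqueue M → queue [A, G, I, E, B, F, H, M]
Visit A → queue [G, I, E, B, F, H, M]
Visit G → queue [I, E, B, F, H, M]
Visit I → queue [E, B, F, H, M]
Visit E → queue [B, F, H, M]
Visit B → queue [F, H, M]
Visit F → queue [H, M]
Visit H → queue [M]
Visit M → queue []

D, C, J, K, L, A, G, I, E, B, F, H, M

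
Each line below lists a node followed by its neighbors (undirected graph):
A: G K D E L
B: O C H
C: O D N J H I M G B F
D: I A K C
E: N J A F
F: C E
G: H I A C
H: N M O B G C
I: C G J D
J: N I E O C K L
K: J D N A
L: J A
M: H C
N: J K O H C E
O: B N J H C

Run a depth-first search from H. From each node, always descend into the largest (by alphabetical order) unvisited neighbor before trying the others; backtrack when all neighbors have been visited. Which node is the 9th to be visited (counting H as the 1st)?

Visit H
H → O
O → N
N → K
K → J
J → L
L → A
A → G
G → I
I → D
D → C
C → M
C → F
F → E
C → B

Visit order: H, O, N, K, J, L, A, G, I, D, C, M, F, E, B

I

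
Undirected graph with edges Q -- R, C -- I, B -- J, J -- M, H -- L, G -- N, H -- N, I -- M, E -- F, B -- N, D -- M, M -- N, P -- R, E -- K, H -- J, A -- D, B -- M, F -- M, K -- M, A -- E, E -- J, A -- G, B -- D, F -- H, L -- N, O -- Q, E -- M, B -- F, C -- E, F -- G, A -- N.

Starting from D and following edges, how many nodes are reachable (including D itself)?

14

BFS from D visits: D, A, B, M, E, G, N, F, J, I, K, C, H, L
Reachable nodes: 14 of 18 total.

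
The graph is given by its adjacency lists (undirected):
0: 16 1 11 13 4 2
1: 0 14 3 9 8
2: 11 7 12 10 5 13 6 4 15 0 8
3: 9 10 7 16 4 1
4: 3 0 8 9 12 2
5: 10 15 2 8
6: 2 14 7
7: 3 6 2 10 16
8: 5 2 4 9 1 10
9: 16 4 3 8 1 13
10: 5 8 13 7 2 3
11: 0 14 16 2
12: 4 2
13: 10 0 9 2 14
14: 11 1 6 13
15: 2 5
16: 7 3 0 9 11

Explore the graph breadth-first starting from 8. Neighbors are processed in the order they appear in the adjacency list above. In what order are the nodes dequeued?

Visit 8; enqueue 5, 2, 4, 9, 1, 10 → queue [5, 2, 4, 9, 1, 10]
Visit 5; enqueue 15 → queue [2, 4, 9, 1, 10, 15]
Visit 2; enqueue 11, 7, 12, 13, 6, 0 → queue [4, 9, 1, 10, 15, 11, 7, 12, 13, 6, 0]
Visit 4; enqueue 3 → queue [9, 1, 10, 15, 11, 7, 12, 13, 6, 0, 3]
Visit 9; enqueue 16 → queue [1, 10, 15, 11, 7, 12, 13, 6, 0, 3, 16]
Visit 1; enqueue 14 → queue [10, 15, 11, 7, 12, 13, 6, 0, 3, 16, 14]
Visit 10 → queue [15, 11, 7, 12, 13, 6, 0, 3, 16, 14]
Visit 15 → queue [11, 7, 12, 13, 6, 0, 3, 16, 14]
Visit 11 → queue [7, 12, 13, 6, 0, 3, 16, 14]
Visit 7 → queue [12, 13, 6, 0, 3, 16, 14]
Visit 12 → queue [13, 6, 0, 3, 16, 14]
Visit 13 → queue [6, 0, 3, 16, 14]
Visit 6 → queue [0, 3, 16, 14]
Visit 0 → queue [3, 16, 14]
Visit 3 → queue [16, 14]
Visit 16 → queue [14]
Visit 14 → queue []

8 → 5 → 2 → 4 → 9 → 1 → 10 → 15 → 11 → 7 → 12 → 13 → 6 → 0 → 3 → 16 → 14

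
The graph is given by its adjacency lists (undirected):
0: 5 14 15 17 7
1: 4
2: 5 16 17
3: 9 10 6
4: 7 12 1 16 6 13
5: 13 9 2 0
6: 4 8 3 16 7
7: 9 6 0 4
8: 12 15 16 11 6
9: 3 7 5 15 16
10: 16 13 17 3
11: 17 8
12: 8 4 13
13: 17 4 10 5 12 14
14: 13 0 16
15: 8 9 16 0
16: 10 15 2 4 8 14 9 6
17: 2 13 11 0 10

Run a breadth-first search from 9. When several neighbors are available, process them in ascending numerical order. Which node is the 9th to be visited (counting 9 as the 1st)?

0

Visit 9; enqueue 3, 5, 7, 15, 16 → queue [3, 5, 7, 15, 16]
Visit 3; enqueue 6, 10 → queue [5, 7, 15, 16, 6, 10]
Visit 5; enqueue 0, 2, 13 → queue [7, 15, 16, 6, 10, 0, 2, 13]
Visit 7; enqueue 4 → queue [15, 16, 6, 10, 0, 2, 13, 4]
Visit 15; enqueue 8 → queue [16, 6, 10, 0, 2, 13, 4, 8]
Visit 16; enqueue 14 → queue [6, 10, 0, 2, 13, 4, 8, 14]
Visit 6 → queue [10, 0, 2, 13, 4, 8, 14]
Visit 10; enqueue 17 → queue [0, 2, 13, 4, 8, 14, 17]
Visit 0 → queue [2, 13, 4, 8, 14, 17]
Visit 2 → queue [13, 4, 8, 14, 17]
Visit 13; enqueue 12 → queue [4, 8, 14, 17, 12]
Visit 4; enqueue 1 → queue [8, 14, 17, 12, 1]
Visit 8; enqueue 11 → queue [14, 17, 12, 1, 11]
Visit 14 → queue [17, 12, 1, 11]
Visit 17 → queue [12, 1, 11]
Visit 12 → queue [1, 11]
Visit 1 → queue [11]
Visit 11 → queue []

Visit order: 9, 3, 5, 7, 15, 16, 6, 10, 0, 2, 13, 4, 8, 14, 17, 12, 1, 11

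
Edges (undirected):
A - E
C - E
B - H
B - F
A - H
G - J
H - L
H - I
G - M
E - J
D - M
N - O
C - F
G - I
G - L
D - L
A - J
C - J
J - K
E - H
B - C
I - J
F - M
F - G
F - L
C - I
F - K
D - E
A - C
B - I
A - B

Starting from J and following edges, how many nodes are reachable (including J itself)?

13

BFS from J visits: J, A, C, E, G, I, K, B, H, F, D, L, M
Reachable nodes: 13 of 15 total.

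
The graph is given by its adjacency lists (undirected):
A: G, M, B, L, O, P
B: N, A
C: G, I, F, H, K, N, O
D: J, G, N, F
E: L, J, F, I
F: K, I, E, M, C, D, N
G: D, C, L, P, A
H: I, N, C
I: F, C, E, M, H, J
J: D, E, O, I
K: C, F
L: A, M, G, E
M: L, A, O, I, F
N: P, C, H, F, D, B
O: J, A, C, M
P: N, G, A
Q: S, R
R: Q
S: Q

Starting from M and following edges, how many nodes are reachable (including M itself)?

BFS from M visits: M, L, A, O, I, F, G, E, B, P, J, C, H, K, D, N
Reachable nodes: 16 of 19 total.

16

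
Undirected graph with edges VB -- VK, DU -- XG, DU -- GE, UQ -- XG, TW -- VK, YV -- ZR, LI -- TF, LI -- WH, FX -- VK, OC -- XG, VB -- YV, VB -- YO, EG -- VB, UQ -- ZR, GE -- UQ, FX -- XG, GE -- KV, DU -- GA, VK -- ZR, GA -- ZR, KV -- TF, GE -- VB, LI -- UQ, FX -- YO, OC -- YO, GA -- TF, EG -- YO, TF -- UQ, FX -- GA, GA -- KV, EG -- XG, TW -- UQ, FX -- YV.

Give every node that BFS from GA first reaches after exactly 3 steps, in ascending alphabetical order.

Level 0: GA
Level 1: DU, FX, KV, TF, ZR
Level 2: GE, LI, UQ, VK, XG, YO, YV
Level 3: EG, OC, TW, VB, WH

EG, OC, TW, VB, WH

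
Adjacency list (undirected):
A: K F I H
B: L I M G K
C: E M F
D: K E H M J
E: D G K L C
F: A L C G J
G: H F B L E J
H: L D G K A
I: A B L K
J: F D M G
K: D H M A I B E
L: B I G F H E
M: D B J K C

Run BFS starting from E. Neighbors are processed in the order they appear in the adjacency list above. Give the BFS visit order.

E → D → G → K → L → C → H → M → J → F → B → A → I

Visit E; enqueue D, G, K, L, C → queue [D, G, K, L, C]
Visit D; enqueue H, M, J → queue [G, K, L, C, H, M, J]
Visit G; enqueue F, B → queue [K, L, C, H, M, J, F, B]
Visit K; enqueue A, I → queue [L, C, H, M, J, F, B, A, I]
Visit L → queue [C, H, M, J, F, B, A, I]
Visit C → queue [H, M, J, F, B, A, I]
Visit H → queue [M, J, F, B, A, I]
Visit M → queue [J, F, B, A, I]
Visit J → queue [F, B, A, I]
Visit F → queue [B, A, I]
Visit B → queue [A, I]
Visit A → queue [I]
Visit I → queue []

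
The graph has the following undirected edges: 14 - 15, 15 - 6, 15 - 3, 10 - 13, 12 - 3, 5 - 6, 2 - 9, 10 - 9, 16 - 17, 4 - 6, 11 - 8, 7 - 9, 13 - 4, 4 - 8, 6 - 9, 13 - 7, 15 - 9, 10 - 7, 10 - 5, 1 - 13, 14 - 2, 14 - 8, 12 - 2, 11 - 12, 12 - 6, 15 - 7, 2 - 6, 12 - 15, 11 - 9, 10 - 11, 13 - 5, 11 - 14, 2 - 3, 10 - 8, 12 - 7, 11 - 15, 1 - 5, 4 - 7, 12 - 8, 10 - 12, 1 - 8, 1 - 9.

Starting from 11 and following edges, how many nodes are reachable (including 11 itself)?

15

BFS from 11 visits: 11, 8, 9, 10, 12, 14, 15, 1, 4, 2, 6, 7, 5, 13, 3
Reachable nodes: 15 of 17 total.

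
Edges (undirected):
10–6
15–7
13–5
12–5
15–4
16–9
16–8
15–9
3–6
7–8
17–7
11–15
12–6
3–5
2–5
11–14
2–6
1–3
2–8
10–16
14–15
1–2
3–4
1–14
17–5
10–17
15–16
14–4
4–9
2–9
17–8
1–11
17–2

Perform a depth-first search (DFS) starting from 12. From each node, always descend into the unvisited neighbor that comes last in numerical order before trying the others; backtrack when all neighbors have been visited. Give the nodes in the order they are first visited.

Visit 12
12 → 6
6 → 10
10 → 17
17 → 8
8 → 16
16 → 15
15 → 14
14 → 11
11 → 1
1 → 3
3 → 5
5 → 13
5 → 2
2 → 9
9 → 4
15 → 7

12, 6, 10, 17, 8, 16, 15, 14, 11, 1, 3, 5, 13, 2, 9, 4, 7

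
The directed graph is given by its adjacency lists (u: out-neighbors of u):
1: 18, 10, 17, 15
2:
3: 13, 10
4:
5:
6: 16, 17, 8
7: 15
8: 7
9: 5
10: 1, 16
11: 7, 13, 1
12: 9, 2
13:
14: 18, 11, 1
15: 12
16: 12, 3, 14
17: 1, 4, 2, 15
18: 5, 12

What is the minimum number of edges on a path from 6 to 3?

Level 0: 6
Level 1: 8, 16, 17
Level 2: 1, 2, 3, 4, 7, 12, 14, 15
Level 3: 9, 10, 11, 13, 18
Level 4: 5
3 first appears at level 2.

2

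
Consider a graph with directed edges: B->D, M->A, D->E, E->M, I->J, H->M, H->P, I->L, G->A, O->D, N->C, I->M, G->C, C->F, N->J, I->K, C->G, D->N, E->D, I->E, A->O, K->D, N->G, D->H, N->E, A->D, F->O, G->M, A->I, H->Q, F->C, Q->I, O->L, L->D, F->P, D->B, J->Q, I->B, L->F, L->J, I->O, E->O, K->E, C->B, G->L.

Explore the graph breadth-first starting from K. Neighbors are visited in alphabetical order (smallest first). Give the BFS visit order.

K, D, E, B, H, N, M, O, P, Q, C, G, J, A, L, I, F

Visit K; enqueue D, E → queue [D, E]
Visit D; enqueue B, H, N → queue [E, B, H, N]
Visit E; enqueue M, O → queue [B, H, N, M, O]
Visit B → queue [H, N, M, O]
Visit H; enqueue P, Q → queue [N, M, O, P, Q]
Visit N; enqueue C, G, J → queue [M, O, P, Q, C, G, J]
Visit M; enqueue A → queue [O, P, Q, C, G, J, A]
Visit O; enqueue L → queue [P, Q, C, G, J, A, L]
Visit P → queue [Q, C, G, J, A, L]
Visit Q; enqueue I → queue [C, G, J, A, L, I]
Visit C; enqueue F → queue [G, J, A, L, I, F]
Visit G → queue [J, A, L, I, F]
Visit J → queue [A, L, I, F]
Visit A → queue [L, I, F]
Visit L → queue [I, F]
Visit I → queue [F]
Visit F → queue []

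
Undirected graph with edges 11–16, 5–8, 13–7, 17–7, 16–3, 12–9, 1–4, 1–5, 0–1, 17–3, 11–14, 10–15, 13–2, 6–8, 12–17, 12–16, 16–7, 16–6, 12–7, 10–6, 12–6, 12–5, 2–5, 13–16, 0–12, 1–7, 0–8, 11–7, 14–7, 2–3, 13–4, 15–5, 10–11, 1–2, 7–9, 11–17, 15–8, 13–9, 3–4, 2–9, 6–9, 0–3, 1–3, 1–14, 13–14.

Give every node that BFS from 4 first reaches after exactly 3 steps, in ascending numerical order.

Level 0: 4
Level 1: 1, 3, 13
Level 2: 0, 2, 5, 7, 9, 14, 16, 17
Level 3: 6, 8, 11, 12, 15
Level 4: 10

6, 8, 11, 12, 15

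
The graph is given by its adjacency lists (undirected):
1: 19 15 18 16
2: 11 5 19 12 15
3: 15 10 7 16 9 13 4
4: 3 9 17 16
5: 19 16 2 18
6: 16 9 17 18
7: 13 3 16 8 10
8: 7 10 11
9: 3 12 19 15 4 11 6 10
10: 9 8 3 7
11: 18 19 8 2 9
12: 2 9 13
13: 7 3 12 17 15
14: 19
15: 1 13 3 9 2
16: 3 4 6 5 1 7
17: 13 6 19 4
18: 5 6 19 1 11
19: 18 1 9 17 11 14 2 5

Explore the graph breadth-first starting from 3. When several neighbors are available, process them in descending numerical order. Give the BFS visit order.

Visit 3; enqueue 16, 15, 13, 10, 9, 7, 4 → queue [16, 15, 13, 10, 9, 7, 4]
Visit 16; enqueue 6, 5, 1 → queue [15, 13, 10, 9, 7, 4, 6, 5, 1]
Visit 15; enqueue 2 → queue [13, 10, 9, 7, 4, 6, 5, 1, 2]
Visit 13; enqueue 17, 12 → queue [10, 9, 7, 4, 6, 5, 1, 2, 17, 12]
Visit 10; enqueue 8 → queue [9, 7, 4, 6, 5, 1, 2, 17, 12, 8]
Visit 9; enqueue 19, 11 → queue [7, 4, 6, 5, 1, 2, 17, 12, 8, 19, 11]
Visit 7 → queue [4, 6, 5, 1, 2, 17, 12, 8, 19, 11]
Visit 4 → queue [6, 5, 1, 2, 17, 12, 8, 19, 11]
Visit 6; enqueue 18 → queue [5, 1, 2, 17, 12, 8, 19, 11, 18]
Visit 5 → queue [1, 2, 17, 12, 8, 19, 11, 18]
Visit 1 → queue [2, 17, 12, 8, 19, 11, 18]
Visit 2 → queue [17, 12, 8, 19, 11, 18]
Visit 17 → queue [12, 8, 19, 11, 18]
Visit 12 → queue [8, 19, 11, 18]
Visit 8 → queue [19, 11, 18]
Visit 19; enqueue 14 → queue [11, 18, 14]
Visit 11 → queue [18, 14]
Visit 18 → queue [14]
Visit 14 → queue []

3 -> 16 -> 15 -> 13 -> 10 -> 9 -> 7 -> 4 -> 6 -> 5 -> 1 -> 2 -> 17 -> 12 -> 8 -> 19 -> 11 -> 18 -> 14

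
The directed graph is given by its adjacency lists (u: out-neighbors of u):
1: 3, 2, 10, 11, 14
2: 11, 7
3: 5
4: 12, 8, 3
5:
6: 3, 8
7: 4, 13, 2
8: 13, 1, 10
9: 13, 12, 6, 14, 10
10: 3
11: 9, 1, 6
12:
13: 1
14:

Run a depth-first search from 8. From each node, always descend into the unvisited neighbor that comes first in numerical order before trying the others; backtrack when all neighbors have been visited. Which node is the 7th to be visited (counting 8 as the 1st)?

Visit 8
8 → 1
1 → 2
2 → 7
7 → 4
4 → 3
3 → 5
4 → 12
7 → 13
2 → 11
11 → 6
11 → 9
9 → 10
9 → 14

Visit order: 8, 1, 2, 7, 4, 3, 5, 12, 13, 11, 6, 9, 10, 14

5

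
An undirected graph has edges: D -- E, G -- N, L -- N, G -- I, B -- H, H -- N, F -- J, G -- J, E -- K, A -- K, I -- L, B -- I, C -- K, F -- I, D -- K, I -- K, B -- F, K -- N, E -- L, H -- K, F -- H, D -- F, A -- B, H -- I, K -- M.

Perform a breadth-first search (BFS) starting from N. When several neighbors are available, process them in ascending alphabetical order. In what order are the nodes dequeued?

Visit N; enqueue G, H, K, L → queue [G, H, K, L]
Visit G; enqueue I, J → queue [H, K, L, I, J]
Visit H; enqueue B, F → queue [K, L, I, J, B, F]
Visit K; enqueue A, C, D, E, M → queue [L, I, J, B, F, A, C, D, E, M]
Visit L → queue [I, J, B, F, A, C, D, E, M]
Visit I → queue [J, B, F, A, C, D, E, M]
Visit J → queue [B, F, A, C, D, E, M]
Visit B → queue [F, A, C, D, E, M]
Visit F → queue [A, C, D, E, M]
Visit A → queue [C, D, E, M]
Visit C → queue [D, E, M]
Visit D → queue [E, M]
Visit E → queue [M]
Visit M → queue []

N → G → H → K → L → I → J → B → F → A → C → D → E → M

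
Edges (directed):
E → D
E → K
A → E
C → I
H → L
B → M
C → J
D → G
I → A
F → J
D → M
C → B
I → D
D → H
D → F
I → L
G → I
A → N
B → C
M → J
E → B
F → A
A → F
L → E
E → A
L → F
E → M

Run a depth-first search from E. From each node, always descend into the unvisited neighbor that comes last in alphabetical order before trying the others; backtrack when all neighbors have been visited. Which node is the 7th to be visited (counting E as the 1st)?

L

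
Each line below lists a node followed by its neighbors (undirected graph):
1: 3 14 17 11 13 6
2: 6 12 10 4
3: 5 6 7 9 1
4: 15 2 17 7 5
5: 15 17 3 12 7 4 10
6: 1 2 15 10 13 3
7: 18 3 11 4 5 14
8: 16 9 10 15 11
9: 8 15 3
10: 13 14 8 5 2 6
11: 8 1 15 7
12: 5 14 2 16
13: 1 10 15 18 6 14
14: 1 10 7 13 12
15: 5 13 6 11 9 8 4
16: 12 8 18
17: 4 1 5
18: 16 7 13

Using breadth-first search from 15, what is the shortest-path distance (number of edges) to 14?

2

Level 0: 15
Level 1: 4, 5, 6, 8, 9, 11, 13
Level 2: 1, 2, 3, 7, 10, 12, 14, 16, 17, 18
14 first appears at level 2.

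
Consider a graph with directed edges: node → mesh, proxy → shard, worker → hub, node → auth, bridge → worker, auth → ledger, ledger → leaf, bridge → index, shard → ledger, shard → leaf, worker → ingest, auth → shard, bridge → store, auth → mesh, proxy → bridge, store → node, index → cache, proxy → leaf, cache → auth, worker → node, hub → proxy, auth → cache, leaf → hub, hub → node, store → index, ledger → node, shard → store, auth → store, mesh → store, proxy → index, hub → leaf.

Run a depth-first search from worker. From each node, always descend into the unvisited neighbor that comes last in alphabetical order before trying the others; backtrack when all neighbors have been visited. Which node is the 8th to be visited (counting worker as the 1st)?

Visit worker
worker → node
node → mesh
mesh → store
store → index
index → cache
cache → auth
auth → shard
shard → ledger
ledger → leaf
leaf → hub
hub → proxy
proxy → bridge
worker → ingest

Visit order: worker, node, mesh, store, index, cache, auth, shard, ledger, leaf, hub, proxy, bridge, ingest

shard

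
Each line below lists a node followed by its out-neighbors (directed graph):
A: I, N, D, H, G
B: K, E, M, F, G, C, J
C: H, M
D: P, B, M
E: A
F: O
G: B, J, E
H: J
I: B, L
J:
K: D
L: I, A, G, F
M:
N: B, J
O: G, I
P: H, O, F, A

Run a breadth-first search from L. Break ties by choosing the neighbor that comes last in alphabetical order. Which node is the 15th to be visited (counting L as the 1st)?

C

Visit L; enqueue I, G, F, A → queue [I, G, F, A]
Visit I; enqueue B → queue [G, F, A, B]
Visit G; enqueue J, E → queue [F, A, B, J, E]
Visit F; enqueue O → queue [A, B, J, E, O]
Visit A; enqueue N, H, D → queue [B, J, E, O, N, H, D]
Visit B; enqueue M, K, C → queue [J, E, O, N, H, D, M, K, C]
Visit J → queue [E, O, N, H, D, M, K, C]
Visit E → queue [O, N, H, D, M, K, C]
Visit O → queue [N, H, D, M, K, C]
Visit N → queue [H, D, M, K, C]
Visit H → queue [D, M, K, C]
Visit D; enqueue P → queue [M, K, C, P]
Visit M → queue [K, C, P]
Visit K → queue [C, P]
Visit C → queue [P]
Visit P → queue []

Visit order: L, I, G, F, A, B, J, E, O, N, H, D, M, K, C, P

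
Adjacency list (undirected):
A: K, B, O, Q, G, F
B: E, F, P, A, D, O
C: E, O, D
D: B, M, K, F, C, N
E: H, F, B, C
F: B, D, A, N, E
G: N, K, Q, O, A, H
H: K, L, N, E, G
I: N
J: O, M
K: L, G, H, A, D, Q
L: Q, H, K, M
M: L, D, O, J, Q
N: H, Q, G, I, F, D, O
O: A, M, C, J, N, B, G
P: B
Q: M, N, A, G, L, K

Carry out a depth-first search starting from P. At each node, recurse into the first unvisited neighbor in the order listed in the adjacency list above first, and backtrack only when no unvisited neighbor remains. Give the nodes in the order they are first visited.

Visit P
P → B
B → E
E → H
H → K
K → L
L → Q
Q → M
M → D
D → F
F → A
A → O
O → C
O → J
O → N
N → G
N → I

P B E H K L Q M D F A O C J N G I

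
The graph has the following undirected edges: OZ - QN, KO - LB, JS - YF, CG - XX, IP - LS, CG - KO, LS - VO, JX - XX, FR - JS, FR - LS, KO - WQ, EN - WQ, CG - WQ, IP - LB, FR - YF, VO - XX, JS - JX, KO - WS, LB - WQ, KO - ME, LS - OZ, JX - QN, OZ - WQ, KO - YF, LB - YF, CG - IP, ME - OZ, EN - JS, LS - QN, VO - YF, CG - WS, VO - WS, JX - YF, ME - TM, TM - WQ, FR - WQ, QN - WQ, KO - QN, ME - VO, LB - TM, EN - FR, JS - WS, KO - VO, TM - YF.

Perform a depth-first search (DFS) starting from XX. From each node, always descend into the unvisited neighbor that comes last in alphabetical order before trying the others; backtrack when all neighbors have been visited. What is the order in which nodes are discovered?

XX, VO, YF, TM, WQ, QN, OZ, ME, KO, WS, JS, JX, FR, LS, IP, LB, CG, EN

Visit XX
XX → VO
VO → YF
YF → TM
TM → WQ
WQ → QN
QN → OZ
OZ → ME
ME → KO
KO → WS
WS → JS
JS → JX
JS → FR
FR → LS
LS → IP
IP → LB
IP → CG
FR → EN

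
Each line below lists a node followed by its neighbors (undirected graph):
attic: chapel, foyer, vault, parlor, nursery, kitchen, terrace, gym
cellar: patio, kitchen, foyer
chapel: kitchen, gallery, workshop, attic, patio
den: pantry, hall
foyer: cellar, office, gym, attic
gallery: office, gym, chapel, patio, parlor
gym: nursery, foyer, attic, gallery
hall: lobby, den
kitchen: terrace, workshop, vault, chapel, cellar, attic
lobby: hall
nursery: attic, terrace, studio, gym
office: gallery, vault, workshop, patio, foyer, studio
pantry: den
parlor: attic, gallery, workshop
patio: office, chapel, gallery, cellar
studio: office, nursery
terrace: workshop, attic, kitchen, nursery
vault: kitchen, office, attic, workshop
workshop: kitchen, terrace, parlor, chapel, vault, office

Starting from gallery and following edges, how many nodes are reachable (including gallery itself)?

15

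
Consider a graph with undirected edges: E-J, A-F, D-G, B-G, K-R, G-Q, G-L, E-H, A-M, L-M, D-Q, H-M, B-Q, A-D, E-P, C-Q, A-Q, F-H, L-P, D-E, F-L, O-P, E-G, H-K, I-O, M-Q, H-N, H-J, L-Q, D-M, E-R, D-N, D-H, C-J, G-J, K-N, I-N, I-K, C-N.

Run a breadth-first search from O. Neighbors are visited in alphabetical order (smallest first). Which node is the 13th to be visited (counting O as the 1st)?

J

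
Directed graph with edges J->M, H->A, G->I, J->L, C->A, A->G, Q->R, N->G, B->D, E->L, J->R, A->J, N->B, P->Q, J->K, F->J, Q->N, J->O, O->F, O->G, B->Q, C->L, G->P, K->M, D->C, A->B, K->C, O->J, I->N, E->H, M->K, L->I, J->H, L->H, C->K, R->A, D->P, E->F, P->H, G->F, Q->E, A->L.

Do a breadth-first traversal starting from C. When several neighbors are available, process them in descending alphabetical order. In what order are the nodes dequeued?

Visit C; enqueue L, K, A → queue [L, K, A]
Visit L; enqueue I, H → queue [K, A, I, H]
Visit K; enqueue M → queue [A, I, H, M]
Visit A; enqueue J, G, B → queue [I, H, M, J, G, B]
Visit I; enqueue N → queue [H, M, J, G, B, N]
Visit H → queue [M, J, G, B, N]
Visit M → queue [J, G, B, N]
Visit J; enqueue R, O → queue [G, B, N, R, O]
Visit G; enqueue P, F → queue [B, N, R, O, P, F]
Visit B; enqueue Q, D → queue [N, R, O, P, F, Q, D]
Visit N → queue [R, O, P, F, Q, D]
Visit R → queue [O, P, F, Q, D]
Visit O → queue [P, F, Q, D]
Visit P → queue [F, Q, D]
Visit F → queue [Q, D]
Visit Q; enqueue E → queue [D, E]
Visit D → queue [E]
Visit E → queue []

C, L, K, A, I, H, M, J, G, B, N, R, O, P, F, Q, D, E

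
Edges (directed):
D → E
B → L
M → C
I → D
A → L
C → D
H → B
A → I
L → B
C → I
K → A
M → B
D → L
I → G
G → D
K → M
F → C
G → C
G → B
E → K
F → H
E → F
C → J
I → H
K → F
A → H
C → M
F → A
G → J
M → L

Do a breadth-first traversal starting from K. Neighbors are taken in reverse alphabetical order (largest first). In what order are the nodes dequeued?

K, M, F, A, L, C, B, H, I, J, D, G, E

Visit K; enqueue M, F, A → queue [M, F, A]
Visit M; enqueue L, C, B → queue [F, A, L, C, B]
Visit F; enqueue H → queue [A, L, C, B, H]
Visit A; enqueue I → queue [L, C, B, H, I]
Visit L → queue [C, B, H, I]
Visit C; enqueue J, D → queue [B, H, I, J, D]
Visit B → queue [H, I, J, D]
Visit H → queue [I, J, D]
Visit I; enqueue G → queue [J, D, G]
Visit J → queue [D, G]
Visit D; enqueue E → queue [G, E]
Visit G → queue [E]
Visit E → queue []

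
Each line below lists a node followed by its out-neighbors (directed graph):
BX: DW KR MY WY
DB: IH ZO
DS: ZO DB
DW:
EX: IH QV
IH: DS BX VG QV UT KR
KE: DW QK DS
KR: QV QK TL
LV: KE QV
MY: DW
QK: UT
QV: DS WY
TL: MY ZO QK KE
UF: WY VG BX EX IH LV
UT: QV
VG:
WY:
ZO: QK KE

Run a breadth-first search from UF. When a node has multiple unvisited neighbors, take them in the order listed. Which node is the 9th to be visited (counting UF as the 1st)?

KR

Visit UF; enqueue WY, VG, BX, EX, IH, LV → queue [WY, VG, BX, EX, IH, LV]
Visit WY → queue [VG, BX, EX, IH, LV]
Visit VG → queue [BX, EX, IH, LV]
Visit BX; enqueue DW, KR, MY → queue [EX, IH, LV, DW, KR, MY]
Visit EX; enqueue QV → queue [IH, LV, DW, KR, MY, QV]
Visit IH; enqueue DS, UT → queue [LV, DW, KR, MY, QV, DS, UT]
Visit LV; enqueue KE → queue [DW, KR, MY, QV, DS, UT, KE]
Visit DW → queue [KR, MY, QV, DS, UT, KE]
Visit KR; enqueue QK, TL → queue [MY, QV, DS, UT, KE, QK, TL]
Visit MY → queue [QV, DS, UT, KE, QK, TL]
Visit QV → queue [DS, UT, KE, QK, TL]
Visit DS; enqueue ZO, DB → queue [UT, KE, QK, TL, ZO, DB]
Visit UT → queue [KE, QK, TL, ZO, DB]
Visit KE → queue [QK, TL, ZO, DB]
Visit QK → queue [TL, ZO, DB]
Visit TL → queue [ZO, DB]
Visit ZO → queue [DB]
Visit DB → queue []

Visit order: UF, WY, VG, BX, EX, IH, LV, DW, KR, MY, QV, DS, UT, KE, QK, TL, ZO, DB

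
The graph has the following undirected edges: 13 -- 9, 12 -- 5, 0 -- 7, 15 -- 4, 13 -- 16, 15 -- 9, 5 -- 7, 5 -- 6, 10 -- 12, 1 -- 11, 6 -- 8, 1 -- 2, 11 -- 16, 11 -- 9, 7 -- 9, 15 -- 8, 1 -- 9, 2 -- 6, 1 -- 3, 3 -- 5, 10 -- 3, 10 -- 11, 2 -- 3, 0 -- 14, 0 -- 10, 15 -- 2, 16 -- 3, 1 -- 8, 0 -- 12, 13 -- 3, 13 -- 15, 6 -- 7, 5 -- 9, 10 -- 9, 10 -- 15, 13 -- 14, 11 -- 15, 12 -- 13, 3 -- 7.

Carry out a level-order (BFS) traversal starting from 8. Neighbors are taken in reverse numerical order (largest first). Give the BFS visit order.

8, 15, 6, 1, 13, 11, 10, 9, 4, 2, 7, 5, 3, 16, 14, 12, 0

Visit 8; enqueue 15, 6, 1 → queue [15, 6, 1]
Visit 15; enqueue 13, 11, 10, 9, 4, 2 → queue [6, 1, 13, 11, 10, 9, 4, 2]
Visit 6; enqueue 7, 5 → queue [1, 13, 11, 10, 9, 4, 2, 7, 5]
Visit 1; enqueue 3 → queue [13, 11, 10, 9, 4, 2, 7, 5, 3]
Visit 13; enqueue 16, 14, 12 → queue [11, 10, 9, 4, 2, 7, 5, 3, 16, 14, 12]
Visit 11 → queue [10, 9, 4, 2, 7, 5, 3, 16, 14, 12]
Visit 10; enqueue 0 → queue [9, 4, 2, 7, 5, 3, 16, 14, 12, 0]
Visit 9 → queue [4, 2, 7, 5, 3, 16, 14, 12, 0]
Visit 4 → queue [2, 7, 5, 3, 16, 14, 12, 0]
Visit 2 → queue [7, 5, 3, 16, 14, 12, 0]
Visit 7 → queue [5, 3, 16, 14, 12, 0]
Visit 5 → queue [3, 16, 14, 12, 0]
Visit 3 → queue [16, 14, 12, 0]
Visit 16 → queue [14, 12, 0]
Visit 14 → queue [12, 0]
Visit 12 → queue [0]
Visit 0 → queue []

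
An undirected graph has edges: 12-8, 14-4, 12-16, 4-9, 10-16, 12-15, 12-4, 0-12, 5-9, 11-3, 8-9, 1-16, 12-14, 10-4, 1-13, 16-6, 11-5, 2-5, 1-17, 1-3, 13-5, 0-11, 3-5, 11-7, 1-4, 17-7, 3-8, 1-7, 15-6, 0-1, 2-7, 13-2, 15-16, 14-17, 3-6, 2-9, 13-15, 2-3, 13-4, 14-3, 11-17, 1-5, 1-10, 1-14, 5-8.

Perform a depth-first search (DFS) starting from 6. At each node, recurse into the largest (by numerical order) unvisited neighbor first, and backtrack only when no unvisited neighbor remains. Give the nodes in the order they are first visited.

6 → 16 → 15 → 13 → 5 → 11 → 17 → 14 → 12 → 8 → 9 → 4 → 10 → 1 → 7 → 2 → 3 → 0

Visit 6
6 → 16
16 → 15
15 → 13
13 → 5
5 → 11
11 → 17
17 → 14
14 → 12
12 → 8
8 → 9
9 → 4
4 → 10
10 → 1
1 → 7
7 → 2
2 → 3
1 → 0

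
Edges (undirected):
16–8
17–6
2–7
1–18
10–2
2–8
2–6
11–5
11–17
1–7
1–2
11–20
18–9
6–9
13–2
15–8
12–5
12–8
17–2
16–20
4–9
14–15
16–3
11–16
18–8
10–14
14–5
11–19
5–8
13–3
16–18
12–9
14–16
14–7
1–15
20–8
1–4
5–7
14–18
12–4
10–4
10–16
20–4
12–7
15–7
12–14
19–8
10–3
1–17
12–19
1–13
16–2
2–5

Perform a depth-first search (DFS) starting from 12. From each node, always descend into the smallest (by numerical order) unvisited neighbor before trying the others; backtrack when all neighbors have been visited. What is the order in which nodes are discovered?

Visit 12
12 → 4
4 → 1
1 → 2
2 → 5
5 → 7
7 → 14
14 → 10
10 → 3
3 → 13
3 → 16
16 → 8
8 → 15
8 → 18
18 → 9
9 → 6
6 → 17
17 → 11
11 → 19
11 → 20

12 -> 4 -> 1 -> 2 -> 5 -> 7 -> 14 -> 10 -> 3 -> 13 -> 16 -> 8 -> 15 -> 18 -> 9 -> 6 -> 17 -> 11 -> 19 -> 20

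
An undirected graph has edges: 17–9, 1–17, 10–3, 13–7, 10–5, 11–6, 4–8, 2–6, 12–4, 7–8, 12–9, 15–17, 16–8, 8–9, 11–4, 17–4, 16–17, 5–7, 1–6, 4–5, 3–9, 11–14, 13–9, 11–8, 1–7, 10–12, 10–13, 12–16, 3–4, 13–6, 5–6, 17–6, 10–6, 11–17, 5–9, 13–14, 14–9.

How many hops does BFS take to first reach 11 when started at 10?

Level 0: 10
Level 1: 3, 5, 6, 12, 13
Level 2: 1, 2, 4, 7, 9, 11, 14, 16, 17
Level 3: 8, 15
11 first appears at level 2.

2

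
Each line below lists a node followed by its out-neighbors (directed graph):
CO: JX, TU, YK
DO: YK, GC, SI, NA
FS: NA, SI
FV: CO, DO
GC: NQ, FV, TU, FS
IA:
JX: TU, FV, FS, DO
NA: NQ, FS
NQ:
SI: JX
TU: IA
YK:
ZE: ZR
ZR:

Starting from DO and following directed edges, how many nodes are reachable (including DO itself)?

BFS from DO visits: DO, GC, NA, SI, YK, FS, FV, NQ, TU, JX, CO, IA
Reachable nodes: 12 of 14 total.

12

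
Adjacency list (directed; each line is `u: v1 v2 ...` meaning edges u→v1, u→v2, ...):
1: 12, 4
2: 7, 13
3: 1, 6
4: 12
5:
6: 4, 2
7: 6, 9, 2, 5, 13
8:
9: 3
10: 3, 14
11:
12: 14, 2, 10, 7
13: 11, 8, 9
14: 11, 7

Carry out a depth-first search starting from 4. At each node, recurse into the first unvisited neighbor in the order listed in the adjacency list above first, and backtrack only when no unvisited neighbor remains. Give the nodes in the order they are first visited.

4 → 12 → 14 → 11 → 7 → 6 → 2 → 13 → 8 → 9 → 3 → 1 → 5 → 10

Visit 4
4 → 12
12 → 14
14 → 11
14 → 7
7 → 6
6 → 2
2 → 13
13 → 8
13 → 9
9 → 3
3 → 1
7 → 5
12 → 10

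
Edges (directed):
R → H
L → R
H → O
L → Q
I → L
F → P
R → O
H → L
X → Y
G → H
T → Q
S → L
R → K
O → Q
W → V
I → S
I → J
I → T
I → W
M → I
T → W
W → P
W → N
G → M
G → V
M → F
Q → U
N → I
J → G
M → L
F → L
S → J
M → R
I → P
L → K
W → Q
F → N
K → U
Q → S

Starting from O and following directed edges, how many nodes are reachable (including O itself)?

BFS from O visits: O, Q, U, S, L, J, R, K, G, H, V, M, I, F, W, T, P, N
Reachable nodes: 18 of 20 total.

18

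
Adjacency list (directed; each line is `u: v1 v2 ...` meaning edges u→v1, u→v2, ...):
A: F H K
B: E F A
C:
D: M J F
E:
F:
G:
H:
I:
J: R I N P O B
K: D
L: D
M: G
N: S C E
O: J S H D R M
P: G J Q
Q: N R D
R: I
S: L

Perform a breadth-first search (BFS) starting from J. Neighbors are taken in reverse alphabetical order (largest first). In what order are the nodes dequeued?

J R P O N I B Q G S M H D E C F A L K

Visit J; enqueue R, P, O, N, I, B → queue [R, P, O, N, I, B]
Visit R → queue [P, O, N, I, B]
Visit P; enqueue Q, G → queue [O, N, I, B, Q, G]
Visit O; enqueue S, M, H, D → queue [N, I, B, Q, G, S, M, H, D]
Visit N; enqueue E, C → queue [I, B, Q, G, S, M, H, D, E, C]
Visit I → queue [B, Q, G, S, M, H, D, E, C]
Visit B; enqueue F, A → queue [Q, G, S, M, H, D, E, C, F, A]
Visit Q → queue [G, S, M, H, D, E, C, F, A]
Visit G → queue [S, M, H, D, E, C, F, A]
Visit S; enqueue L → queue [M, H, D, E, C, F, A, L]
Visit M → queue [H, D, E, C, F, A, L]
Visit H → queue [D, E, C, F, A, L]
Visit D → queue [E, C, F, A, L]
Visit E → queue [C, F, A, L]
Visit C → queue [F, A, L]
Visit F → queue [A, L]
Visit A; enqueue K → queue [L, K]
Visit L → queue [K]
Visit K → queue []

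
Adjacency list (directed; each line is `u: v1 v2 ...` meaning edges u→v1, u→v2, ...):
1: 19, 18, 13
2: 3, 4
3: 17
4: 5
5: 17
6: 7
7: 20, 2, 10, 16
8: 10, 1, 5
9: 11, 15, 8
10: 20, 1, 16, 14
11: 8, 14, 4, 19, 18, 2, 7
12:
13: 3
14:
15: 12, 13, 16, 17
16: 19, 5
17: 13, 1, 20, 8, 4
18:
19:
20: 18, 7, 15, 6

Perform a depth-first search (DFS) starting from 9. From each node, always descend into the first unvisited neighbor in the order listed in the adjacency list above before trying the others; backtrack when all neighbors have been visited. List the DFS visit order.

9 11 8 10 20 18 7 2 3 17 13 1 19 4 5 16 15 12 6 14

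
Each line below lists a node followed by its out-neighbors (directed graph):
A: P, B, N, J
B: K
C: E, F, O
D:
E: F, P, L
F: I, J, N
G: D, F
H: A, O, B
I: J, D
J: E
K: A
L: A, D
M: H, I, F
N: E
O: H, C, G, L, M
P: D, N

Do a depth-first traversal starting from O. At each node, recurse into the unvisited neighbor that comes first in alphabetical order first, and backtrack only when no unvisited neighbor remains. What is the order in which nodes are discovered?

O → C → E → F → I → D → J → N → L → A → B → K → P → G → H → M

Visit O
O → C
C → E
E → F
F → I
I → D
I → J
F → N
E → L
L → A
A → B
B → K
A → P
O → G
O → H
O → M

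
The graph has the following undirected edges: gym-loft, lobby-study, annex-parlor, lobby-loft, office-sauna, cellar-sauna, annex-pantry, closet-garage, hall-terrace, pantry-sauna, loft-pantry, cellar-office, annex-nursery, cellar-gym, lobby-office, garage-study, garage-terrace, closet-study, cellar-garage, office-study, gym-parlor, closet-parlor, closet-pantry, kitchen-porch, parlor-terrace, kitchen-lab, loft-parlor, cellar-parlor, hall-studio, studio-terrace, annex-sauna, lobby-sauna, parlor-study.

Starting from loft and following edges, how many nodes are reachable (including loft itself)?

16

BFS from loft visits: loft, gym, lobby, pantry, parlor, cellar, office, sauna, study, annex, closet, terrace, garage, nursery, hall, studio
Reachable nodes: 16 of 19 total.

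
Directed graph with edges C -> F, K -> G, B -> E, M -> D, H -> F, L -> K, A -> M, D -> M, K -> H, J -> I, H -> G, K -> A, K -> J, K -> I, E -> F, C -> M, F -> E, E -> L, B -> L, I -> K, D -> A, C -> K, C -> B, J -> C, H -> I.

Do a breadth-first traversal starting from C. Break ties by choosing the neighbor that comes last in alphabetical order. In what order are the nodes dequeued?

Visit C; enqueue M, K, F, B → queue [M, K, F, B]
Visit M; enqueue D → queue [K, F, B, D]
Visit K; enqueue J, I, H, G, A → queue [F, B, D, J, I, H, G, A]
Visit F; enqueue E → queue [B, D, J, I, H, G, A, E]
Visit B; enqueue L → queue [D, J, I, H, G, A, E, L]
Visit D → queue [J, I, H, G, A, E, L]
Visit J → queue [I, H, G, A, E, L]
Visit I → queue [H, G, A, E, L]
Visit H → queue [G, A, E, L]
Visit G → queue [A, E, L]
Visit A → queue [E, L]
Visit E → queue [L]
Visit L → queue []

C, M, K, F, B, D, J, I, H, G, A, E, L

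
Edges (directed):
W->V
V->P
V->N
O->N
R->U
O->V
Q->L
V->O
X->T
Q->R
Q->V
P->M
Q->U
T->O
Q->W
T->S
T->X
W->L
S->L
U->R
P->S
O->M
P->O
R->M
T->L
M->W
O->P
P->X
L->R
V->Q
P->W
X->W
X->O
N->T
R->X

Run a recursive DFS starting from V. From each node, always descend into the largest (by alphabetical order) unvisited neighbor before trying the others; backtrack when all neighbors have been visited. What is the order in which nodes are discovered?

Visit V
V → Q
Q → W
W → L
L → R
R → X
X → T
T → S
T → O
O → P
P → M
O → N
R → U

V, Q, W, L, R, X, T, S, O, P, M, N, U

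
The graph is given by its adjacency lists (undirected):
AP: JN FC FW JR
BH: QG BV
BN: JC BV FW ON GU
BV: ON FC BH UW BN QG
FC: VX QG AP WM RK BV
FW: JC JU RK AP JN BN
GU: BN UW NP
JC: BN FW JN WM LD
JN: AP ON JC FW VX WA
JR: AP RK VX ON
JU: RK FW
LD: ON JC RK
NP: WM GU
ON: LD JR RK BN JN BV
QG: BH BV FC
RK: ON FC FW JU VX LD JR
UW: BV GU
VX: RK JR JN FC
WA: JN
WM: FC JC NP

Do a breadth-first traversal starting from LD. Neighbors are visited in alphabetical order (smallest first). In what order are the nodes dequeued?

LD → JC → ON → RK → BN → FW → JN → WM → BV → JR → FC → JU → VX → GU → AP → WA → NP → BH → QG → UW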